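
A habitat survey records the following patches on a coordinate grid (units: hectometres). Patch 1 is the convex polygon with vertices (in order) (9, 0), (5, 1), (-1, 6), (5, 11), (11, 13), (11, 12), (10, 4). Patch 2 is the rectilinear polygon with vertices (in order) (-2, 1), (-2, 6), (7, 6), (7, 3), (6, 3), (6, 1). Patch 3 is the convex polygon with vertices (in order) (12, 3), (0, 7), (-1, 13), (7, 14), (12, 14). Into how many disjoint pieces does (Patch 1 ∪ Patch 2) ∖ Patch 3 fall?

(Patch 1 ∪ Patch 2) ∖ Patch 3 is a single connected region.

1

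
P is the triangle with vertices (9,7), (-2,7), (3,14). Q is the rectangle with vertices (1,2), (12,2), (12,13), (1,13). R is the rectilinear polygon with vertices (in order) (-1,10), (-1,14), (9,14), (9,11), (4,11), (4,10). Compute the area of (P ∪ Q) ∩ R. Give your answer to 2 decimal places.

20.30

|P ∪ Q| = 128.0857.
|(P ∪ Q) ∩ R| = 20.30.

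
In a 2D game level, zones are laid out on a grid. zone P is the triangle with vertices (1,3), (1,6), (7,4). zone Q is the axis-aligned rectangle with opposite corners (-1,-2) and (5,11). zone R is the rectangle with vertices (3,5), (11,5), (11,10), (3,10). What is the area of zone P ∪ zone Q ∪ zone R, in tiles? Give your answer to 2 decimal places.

By inclusion–exclusion:
Individual areas: |zone P| = 9, |zone Q| = 78, |zone R| = 40.
|zone P∩zone Q| = 8.
|zone P∩zone R| = 0.1667.
|zone Q∩zone R|: x∈[3,5], y∈[5,10] → 2·5 = 10.
|zone P∩zone Q∩zone R| = 0.1667.
|zone P ∪ zone Q ∪ zone R| = 127 − 18.1667 + 0.1667 = 109.00.

109.00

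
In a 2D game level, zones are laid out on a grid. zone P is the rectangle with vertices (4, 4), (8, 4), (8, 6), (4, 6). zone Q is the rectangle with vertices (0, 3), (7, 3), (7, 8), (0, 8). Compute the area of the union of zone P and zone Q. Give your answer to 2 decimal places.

37.00

By inclusion–exclusion:
Individual areas: |zone P| = 8, |zone Q| = 35.
|zone P∩zone Q|: x∈[4,7], y∈[4,6] → 3·2 = 6.
|zone P ∪ zone Q| = 43 − 6 = 37.00.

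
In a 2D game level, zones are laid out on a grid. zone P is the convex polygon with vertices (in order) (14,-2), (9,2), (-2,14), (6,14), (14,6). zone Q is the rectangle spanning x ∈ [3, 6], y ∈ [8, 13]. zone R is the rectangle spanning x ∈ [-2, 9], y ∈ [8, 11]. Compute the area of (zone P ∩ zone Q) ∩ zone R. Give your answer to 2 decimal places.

The region (zone P ∩ zone Q) ∩ zone R is the polygon with vertices (3,11), (6,11), (6,8), (3.5,8), (3,8.546).
By the shoelace formula its area is 8.86.

8.86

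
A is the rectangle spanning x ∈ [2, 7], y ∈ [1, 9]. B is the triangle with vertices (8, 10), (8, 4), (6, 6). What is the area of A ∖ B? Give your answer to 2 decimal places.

|A| = 40, |A∩B| = 1.5.
|A ∖ B| = |A| − |A∩B| = 40 − 1.5 = 38.50.

38.50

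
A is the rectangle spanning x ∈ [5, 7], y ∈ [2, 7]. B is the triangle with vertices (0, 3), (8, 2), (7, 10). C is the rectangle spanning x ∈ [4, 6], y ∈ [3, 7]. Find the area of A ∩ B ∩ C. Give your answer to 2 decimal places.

4.00

The intersection is the polygon with vertices (6,7), (6,3), (5,3), (5,7).
By the shoelace formula its area is 4.00.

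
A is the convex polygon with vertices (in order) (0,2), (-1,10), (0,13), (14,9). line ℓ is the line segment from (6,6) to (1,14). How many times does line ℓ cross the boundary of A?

1

The segment meets the boundary at (1.978,12.435).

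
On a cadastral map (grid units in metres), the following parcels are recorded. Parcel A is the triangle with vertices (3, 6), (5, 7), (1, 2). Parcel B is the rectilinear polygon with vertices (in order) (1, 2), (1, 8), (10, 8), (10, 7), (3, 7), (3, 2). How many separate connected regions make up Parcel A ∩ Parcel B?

Parcel A ∩ Parcel B is a single connected region.

1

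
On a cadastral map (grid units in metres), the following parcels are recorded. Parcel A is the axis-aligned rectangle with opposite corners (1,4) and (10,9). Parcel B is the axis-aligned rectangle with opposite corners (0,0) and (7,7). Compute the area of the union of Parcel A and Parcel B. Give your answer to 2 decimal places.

76.00

By inclusion–exclusion:
Individual areas: |Parcel A| = 45, |Parcel B| = 49.
|Parcel A∩Parcel B|: x∈[1,7], y∈[4,7] → 6·3 = 18.
|Parcel A ∪ Parcel B| = 94 − 18 = 76.00.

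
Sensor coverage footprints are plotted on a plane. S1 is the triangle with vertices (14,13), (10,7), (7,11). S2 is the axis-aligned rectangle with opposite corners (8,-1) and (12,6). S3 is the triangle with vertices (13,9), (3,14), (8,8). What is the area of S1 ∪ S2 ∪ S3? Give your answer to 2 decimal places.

By inclusion–exclusion:
Individual areas: |S1| = 17, |S2| = 28, |S3| = 17.5.
|S1∩S2| = 0.
|S1∩S3| = 7.7832.
|S2∩S3| = 0.
|S1∩S2∩S3| = 0.
|S1 ∪ S2 ∪ S3| = 62.5 − 7.7832 + 0 = 54.72.

54.72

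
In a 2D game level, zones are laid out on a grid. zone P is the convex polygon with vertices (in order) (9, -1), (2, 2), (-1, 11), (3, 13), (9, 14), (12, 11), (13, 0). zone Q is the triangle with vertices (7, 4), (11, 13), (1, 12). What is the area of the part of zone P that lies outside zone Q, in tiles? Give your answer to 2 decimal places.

|zone P| = 151, |zone P∩zone Q| = 42.6993.
|zone P ∖ zone Q| = |zone P| − |zone P∩zone Q| = 151 − 42.6993 = 108.30.

108.30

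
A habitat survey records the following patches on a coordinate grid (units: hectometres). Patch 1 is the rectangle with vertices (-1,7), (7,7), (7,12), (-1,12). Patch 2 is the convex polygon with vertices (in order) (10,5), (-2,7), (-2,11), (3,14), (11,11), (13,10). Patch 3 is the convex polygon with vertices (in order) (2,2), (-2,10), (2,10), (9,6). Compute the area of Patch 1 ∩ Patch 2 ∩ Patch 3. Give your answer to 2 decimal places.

The intersection is the polygon with vertices (7,7), (-0.5,7), (-1,8), (-1,10), (2,10), (7,7.143).
By the shoelace formula its area is 16.61.

16.61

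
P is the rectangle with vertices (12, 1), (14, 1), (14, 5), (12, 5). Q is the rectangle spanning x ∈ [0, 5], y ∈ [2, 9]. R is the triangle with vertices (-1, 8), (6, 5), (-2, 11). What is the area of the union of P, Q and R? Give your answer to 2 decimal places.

46.54

By inclusion–exclusion:
Individual areas: |P| = 8, |Q| = 35, |R| = 9.
|P∩Q| = 0 (no overlap).
|P∩R| = 0.
|Q∩R| = 5.4583.
|P∩Q∩R| = 0.
|P ∪ Q ∪ R| = 52 − 5.4583 + 0 = 46.54.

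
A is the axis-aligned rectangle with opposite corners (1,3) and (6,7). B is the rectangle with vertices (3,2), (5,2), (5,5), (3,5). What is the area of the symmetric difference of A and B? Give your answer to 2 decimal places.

18.00

|A∩B|: x∈[3,5], y∈[3,5] → 2·2 = 4.
|A △ B| = |A| + |B| − 2·|A∩B| = 20 + 6 − 8 = 18.00.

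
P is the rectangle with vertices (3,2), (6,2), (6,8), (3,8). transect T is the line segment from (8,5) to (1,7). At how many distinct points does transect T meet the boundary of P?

2

The segment meets the boundary at (3,6.429), (6,5.571).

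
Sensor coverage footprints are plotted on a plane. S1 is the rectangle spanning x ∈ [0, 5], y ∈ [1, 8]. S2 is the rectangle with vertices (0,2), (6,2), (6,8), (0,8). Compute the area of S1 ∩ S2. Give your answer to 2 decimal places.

|S1∩S2|: x∈[0,5], y∈[2,8] → 5·6 = 30.

30.00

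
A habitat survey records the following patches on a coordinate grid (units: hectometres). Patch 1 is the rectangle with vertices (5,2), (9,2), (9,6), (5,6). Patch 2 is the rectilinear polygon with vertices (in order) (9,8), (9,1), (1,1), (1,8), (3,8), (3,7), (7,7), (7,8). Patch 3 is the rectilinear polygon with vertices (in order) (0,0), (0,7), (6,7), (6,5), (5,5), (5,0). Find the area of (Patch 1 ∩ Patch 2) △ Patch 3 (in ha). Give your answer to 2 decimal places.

51.00

|Patch 1 ∩ Patch 2| = 16.
|(Patch 1 ∩ Patch 2) ∩ Patch 3| = 1.
|(Patch 1 ∩ Patch 2) △ Patch 3| = 16 + 37 − 2 = 51.00.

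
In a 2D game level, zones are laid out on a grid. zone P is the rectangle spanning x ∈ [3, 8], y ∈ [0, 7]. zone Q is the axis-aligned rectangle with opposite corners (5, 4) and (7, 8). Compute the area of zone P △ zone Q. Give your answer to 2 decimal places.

31.00

|zone P∩zone Q|: x∈[5,7], y∈[4,7] → 2·3 = 6.
|zone P △ zone Q| = |zone P| + |zone Q| − 2·|zone P∩zone Q| = 35 + 8 − 12 = 31.00.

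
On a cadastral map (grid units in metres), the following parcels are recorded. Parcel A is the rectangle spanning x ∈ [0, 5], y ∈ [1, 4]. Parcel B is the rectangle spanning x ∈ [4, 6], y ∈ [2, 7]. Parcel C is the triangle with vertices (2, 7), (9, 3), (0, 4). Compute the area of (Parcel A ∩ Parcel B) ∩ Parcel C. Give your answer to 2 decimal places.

The region (Parcel A ∩ Parcel B) ∩ Parcel C is the polygon with vertices (5,3.444), (4,3.556), (4,4), (5,4).
By the shoelace formula its area is 0.50.

0.50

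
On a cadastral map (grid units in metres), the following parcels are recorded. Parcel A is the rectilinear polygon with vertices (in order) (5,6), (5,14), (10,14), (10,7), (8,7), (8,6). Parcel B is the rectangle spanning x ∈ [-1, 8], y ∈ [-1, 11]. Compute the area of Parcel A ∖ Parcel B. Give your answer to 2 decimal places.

23.00

|Parcel A| = 38, |Parcel A∩Parcel B| = 15.
|Parcel A ∖ Parcel B| = |Parcel A| − |Parcel A∩Parcel B| = 38 − 15 = 23.00.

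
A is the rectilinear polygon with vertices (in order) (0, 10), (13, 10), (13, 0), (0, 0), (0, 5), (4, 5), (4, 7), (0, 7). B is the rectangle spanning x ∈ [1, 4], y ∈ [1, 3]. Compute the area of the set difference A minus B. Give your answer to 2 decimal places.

|A| = 122, |A∩B| = 6.
|A ∖ B| = |A| − |A∩B| = 122 − 6 = 116.00.

116.00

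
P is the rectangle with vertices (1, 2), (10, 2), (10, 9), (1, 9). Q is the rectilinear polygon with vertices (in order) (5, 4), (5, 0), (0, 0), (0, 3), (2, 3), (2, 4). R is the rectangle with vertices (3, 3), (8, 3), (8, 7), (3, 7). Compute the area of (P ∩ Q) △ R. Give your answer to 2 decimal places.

23.00

|P ∩ Q| = 7.
|(P ∩ Q) ∩ R| = 2.
|(P ∩ Q) △ R| = 7 + 20 − 4 = 23.00.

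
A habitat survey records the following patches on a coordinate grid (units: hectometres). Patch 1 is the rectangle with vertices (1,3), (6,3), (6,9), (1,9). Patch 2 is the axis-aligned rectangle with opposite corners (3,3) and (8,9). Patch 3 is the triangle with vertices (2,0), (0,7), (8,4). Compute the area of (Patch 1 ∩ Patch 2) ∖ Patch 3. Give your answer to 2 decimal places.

11.06

|Patch 1 ∩ Patch 2| = 18.
|(Patch 1 ∩ Patch 2) ∩ Patch 3| = 6.9375.
|(Patch 1 ∩ Patch 2) ∖ Patch 3| = 18 − 6.9375 = 11.06.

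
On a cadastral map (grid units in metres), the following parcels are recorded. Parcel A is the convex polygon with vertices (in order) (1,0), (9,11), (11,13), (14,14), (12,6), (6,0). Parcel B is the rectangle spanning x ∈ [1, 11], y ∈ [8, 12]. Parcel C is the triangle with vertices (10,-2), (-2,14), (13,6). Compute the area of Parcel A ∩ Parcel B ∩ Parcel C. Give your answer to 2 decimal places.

1.14

The intersection is the polygon with vertices (6.818,8), (7.498,8.934), (9.25,8).
By the shoelace formula its area is 1.14.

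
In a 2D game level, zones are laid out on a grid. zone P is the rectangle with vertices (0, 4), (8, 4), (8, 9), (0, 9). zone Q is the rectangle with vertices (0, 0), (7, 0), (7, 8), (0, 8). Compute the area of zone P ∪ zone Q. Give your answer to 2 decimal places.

By inclusion–exclusion:
Individual areas: |zone P| = 40, |zone Q| = 56.
|zone P∩zone Q|: x∈[0,7], y∈[4,8] → 7·4 = 28.
|zone P ∪ zone Q| = 96 − 28 = 68.00.

68.00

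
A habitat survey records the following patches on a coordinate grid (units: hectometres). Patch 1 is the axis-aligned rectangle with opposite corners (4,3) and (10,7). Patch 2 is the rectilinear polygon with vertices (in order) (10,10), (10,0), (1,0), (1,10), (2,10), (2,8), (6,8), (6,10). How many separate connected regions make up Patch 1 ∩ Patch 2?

1

Patch 1 ∩ Patch 2 is a single connected region.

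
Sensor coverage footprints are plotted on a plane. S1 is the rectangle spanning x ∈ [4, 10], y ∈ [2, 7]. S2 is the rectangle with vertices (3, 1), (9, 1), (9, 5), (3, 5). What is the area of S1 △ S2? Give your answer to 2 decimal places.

|S1∩S2|: x∈[4,9], y∈[2,5] → 5·3 = 15.
|S1 △ S2| = |S1| + |S2| − 2·|S1∩S2| = 30 + 24 − 30 = 24.00.

24.00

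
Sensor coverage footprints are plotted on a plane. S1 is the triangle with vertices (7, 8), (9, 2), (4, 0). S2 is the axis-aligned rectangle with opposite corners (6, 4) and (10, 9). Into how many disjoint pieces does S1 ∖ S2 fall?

S1 ∖ S2 is a single connected region.

1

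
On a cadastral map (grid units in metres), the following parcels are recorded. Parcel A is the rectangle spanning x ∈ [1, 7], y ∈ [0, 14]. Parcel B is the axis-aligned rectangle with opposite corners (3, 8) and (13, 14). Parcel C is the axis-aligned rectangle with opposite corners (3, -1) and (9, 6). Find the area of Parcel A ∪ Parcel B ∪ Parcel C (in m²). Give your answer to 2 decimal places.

138.00

By inclusion–exclusion:
Individual areas: |Parcel A| = 84, |Parcel B| = 60, |Parcel C| = 42.
|Parcel A∩Parcel B|: x∈[3,7], y∈[8,14] → 4·6 = 24.
|Parcel A∩Parcel C|: x∈[3,7], y∈[0,6] → 4·6 = 24.
|Parcel B∩Parcel C| = 0 (no overlap).
|Parcel A∩Parcel B∩Parcel C| = 0.
|Parcel A ∪ Parcel B ∪ Parcel C| = 186 − 48 + 0 = 138.00.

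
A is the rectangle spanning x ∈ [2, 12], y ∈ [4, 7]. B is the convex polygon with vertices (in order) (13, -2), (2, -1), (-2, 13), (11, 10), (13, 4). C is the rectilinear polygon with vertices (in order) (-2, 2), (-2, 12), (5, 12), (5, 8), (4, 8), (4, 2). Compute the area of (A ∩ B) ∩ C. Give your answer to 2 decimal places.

6.00

The region (A ∩ B) ∩ C is the polygon with vertices (2,4), (2,7), (4,7), (4,4).
By the shoelace formula its area is 6.00.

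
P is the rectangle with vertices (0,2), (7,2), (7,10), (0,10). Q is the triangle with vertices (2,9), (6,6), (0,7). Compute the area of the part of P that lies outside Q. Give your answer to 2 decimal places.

|P| = 56, |P∩Q| = 7.
|P ∖ Q| = |P| − |P∩Q| = 56 − 7 = 49.00.

49.00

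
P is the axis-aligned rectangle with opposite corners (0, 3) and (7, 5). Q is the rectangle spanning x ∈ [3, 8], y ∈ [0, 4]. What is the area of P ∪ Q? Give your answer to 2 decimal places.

30.00

By inclusion–exclusion:
Individual areas: |P| = 14, |Q| = 20.
|P∩Q|: x∈[3,7], y∈[3,4] → 4·1 = 4.
|P ∪ Q| = 34 − 4 = 30.00.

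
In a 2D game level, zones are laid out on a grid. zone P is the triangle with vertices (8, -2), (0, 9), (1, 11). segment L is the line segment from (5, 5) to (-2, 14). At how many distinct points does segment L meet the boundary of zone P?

2

The segment meets the boundary at (2.5,8.214), (0.739,10.478).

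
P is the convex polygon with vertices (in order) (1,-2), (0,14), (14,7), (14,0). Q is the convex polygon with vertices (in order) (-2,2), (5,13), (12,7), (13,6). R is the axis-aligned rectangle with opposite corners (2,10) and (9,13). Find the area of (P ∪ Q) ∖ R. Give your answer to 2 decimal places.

149.57

|P ∪ Q| = 162.1119.
|(P ∪ Q) ∩ R| = 12.5431.
|(P ∪ Q) ∖ R| = 162.1119 − 12.5431 = 149.57.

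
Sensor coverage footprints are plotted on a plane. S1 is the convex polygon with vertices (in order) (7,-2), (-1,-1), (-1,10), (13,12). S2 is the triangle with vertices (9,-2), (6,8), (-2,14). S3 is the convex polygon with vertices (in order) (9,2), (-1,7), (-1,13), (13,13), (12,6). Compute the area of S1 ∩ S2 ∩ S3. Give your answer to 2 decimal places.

21.20

The intersection is the polygon with vertices (6,8), (7.588,2.706), (4.809,4.095), (0.594,10.228), (2.64,10.52).
By the shoelace formula its area is 21.20.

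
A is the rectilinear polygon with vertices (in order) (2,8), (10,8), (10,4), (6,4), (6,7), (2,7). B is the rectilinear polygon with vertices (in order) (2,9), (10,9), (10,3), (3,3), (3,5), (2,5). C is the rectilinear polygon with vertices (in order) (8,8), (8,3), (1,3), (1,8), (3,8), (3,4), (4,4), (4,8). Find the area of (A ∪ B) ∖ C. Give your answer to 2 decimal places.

|A ∪ B| = 46.
|(A ∪ B) ∩ C| = 24.
|(A ∪ B) ∖ C| = 46 − 24 = 22.00.

22.00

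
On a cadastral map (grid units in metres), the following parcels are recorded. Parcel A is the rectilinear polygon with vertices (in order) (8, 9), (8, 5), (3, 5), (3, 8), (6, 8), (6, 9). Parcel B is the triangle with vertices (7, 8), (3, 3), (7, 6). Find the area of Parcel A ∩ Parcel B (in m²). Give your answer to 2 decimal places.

2.93

The intersection is the polygon with vertices (4.6,5), (7,8), (7,6), (5.667,5).
By the shoelace formula its area is 2.93.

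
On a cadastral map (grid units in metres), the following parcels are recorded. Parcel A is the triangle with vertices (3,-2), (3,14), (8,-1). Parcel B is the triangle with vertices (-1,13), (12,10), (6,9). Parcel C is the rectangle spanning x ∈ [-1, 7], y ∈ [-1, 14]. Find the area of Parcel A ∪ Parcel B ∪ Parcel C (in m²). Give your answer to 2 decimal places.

By inclusion–exclusion:
Individual areas: |Parcel A| = 40, |Parcel B| = 15.5, |Parcel C| = 120.
|Parcel A∩Parcel B| = 1.555.
|Parcel A∩Parcel C| = 36.
|Parcel B∩Parcel C| = 10.5321.
|Parcel A∩Parcel B∩Parcel C| = 1.555.
|Parcel A ∪ Parcel B ∪ Parcel C| = 175.5 − 48.087 + 1.555 = 128.97.

128.97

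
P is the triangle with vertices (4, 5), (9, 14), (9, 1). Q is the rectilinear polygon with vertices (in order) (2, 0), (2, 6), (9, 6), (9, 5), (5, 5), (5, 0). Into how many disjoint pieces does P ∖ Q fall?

P ∖ Q splits into 2 disjoint pieces (area 17.7778, area 9.6).

2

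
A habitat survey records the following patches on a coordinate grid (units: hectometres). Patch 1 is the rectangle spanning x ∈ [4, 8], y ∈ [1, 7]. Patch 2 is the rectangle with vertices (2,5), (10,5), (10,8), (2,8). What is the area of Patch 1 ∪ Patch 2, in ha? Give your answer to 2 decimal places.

40.00

By inclusion–exclusion:
Individual areas: |Patch 1| = 24, |Patch 2| = 24.
|Patch 1∩Patch 2|: x∈[4,8], y∈[5,7] → 4·2 = 8.
|Patch 1 ∪ Patch 2| = 48 − 8 = 40.00.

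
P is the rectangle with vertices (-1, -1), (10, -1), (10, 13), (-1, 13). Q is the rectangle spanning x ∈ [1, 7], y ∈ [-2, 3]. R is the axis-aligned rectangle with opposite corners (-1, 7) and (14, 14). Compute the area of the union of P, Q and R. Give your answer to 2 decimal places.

By inclusion–exclusion:
Individual areas: |P| = 154, |Q| = 30, |R| = 105.
|P∩Q|: x∈[1,7], y∈[-1,3] → 6·4 = 24.
|P∩R|: x∈[-1,10], y∈[7,13] → 11·6 = 66.
|Q∩R| = 0 (no overlap).
|P∩Q∩R| = 0.
|P ∪ Q ∪ R| = 289 − 90 + 0 = 199.00.

199.00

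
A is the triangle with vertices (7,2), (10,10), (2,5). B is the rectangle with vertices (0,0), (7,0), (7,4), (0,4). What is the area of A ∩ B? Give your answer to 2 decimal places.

3.33

The intersection is the polygon with vertices (3.667,4), (7,4), (7,2).
By the shoelace formula its area is 3.33.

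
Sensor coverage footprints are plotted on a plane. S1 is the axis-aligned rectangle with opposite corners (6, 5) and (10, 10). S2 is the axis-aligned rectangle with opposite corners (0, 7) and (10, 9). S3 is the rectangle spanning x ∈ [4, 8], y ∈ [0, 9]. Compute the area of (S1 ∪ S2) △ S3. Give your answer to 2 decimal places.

|S1 ∪ S2| = 32.
|(S1 ∪ S2) ∩ S3| = 12.
|(S1 ∪ S2) △ S3| = 32 + 36 − 24 = 44.00.

44.00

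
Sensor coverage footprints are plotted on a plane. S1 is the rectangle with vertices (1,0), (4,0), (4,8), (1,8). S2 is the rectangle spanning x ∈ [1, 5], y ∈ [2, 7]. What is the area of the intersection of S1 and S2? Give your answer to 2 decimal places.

|S1∩S2|: x∈[1,4], y∈[2,7] → 3·5 = 15.

15.00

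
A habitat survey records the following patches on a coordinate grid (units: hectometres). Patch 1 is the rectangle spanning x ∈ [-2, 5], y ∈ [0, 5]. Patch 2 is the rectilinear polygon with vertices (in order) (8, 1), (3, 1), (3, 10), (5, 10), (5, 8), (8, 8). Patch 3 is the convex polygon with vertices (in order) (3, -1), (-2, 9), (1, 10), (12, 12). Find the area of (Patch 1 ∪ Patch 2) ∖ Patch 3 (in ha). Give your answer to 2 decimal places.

26.65

|Patch 1 ∪ Patch 2| = 66.
|(Patch 1 ∪ Patch 2) ∩ Patch 3| = 39.3483.
|(Patch 1 ∪ Patch 2) ∖ Patch 3| = 66 − 39.3483 = 26.65.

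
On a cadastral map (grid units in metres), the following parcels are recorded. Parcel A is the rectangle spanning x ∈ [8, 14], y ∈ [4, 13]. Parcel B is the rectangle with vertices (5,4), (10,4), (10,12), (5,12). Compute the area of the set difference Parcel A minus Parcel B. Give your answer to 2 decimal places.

38.00

|Parcel A∩Parcel B|: x∈[8,10], y∈[4,12] → 2·8 = 16.
|Parcel A| = 54.
|Parcel A ∖ Parcel B| = |Parcel A| − |Parcel A∩Parcel B| = 54 − 16 = 38.00.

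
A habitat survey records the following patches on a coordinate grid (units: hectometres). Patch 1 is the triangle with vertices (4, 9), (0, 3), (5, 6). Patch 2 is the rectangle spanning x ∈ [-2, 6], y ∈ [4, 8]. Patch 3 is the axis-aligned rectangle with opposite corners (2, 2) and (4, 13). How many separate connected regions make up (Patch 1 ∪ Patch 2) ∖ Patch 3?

(Patch 1 ∪ Patch 2) ∖ Patch 3 splits into 2 disjoint pieces (area 8.1667, area 16.5).

2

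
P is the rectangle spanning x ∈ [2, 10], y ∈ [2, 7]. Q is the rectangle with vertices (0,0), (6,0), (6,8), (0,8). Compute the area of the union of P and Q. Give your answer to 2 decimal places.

68.00

By inclusion–exclusion:
Individual areas: |P| = 40, |Q| = 48.
|P∩Q|: x∈[2,6], y∈[2,7] → 4·5 = 20.
|P ∪ Q| = 88 − 20 = 68.00.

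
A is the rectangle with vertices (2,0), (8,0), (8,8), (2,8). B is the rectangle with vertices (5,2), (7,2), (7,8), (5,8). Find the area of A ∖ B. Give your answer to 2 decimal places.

36.00

|A∩B|: x∈[5,7], y∈[2,8] → 2·6 = 12.
|A| = 48.
|A ∖ B| = |A| − |A∩B| = 48 − 12 = 36.00.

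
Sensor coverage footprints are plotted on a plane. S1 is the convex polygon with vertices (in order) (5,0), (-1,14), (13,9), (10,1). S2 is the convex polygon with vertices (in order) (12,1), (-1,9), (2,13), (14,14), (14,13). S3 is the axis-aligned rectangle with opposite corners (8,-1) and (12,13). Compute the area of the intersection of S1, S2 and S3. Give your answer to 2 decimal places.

The intersection is the polygon with vertices (12,9.357), (12,6.333), (10.375,2), (8,3.462), (8,10.786).
By the shoelace formula its area is 27.03.

27.03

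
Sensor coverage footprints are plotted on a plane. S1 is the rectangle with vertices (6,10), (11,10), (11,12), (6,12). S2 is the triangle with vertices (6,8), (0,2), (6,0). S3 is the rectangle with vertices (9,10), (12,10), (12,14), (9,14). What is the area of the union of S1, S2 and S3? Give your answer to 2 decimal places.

By inclusion–exclusion:
Individual areas: |S1| = 10, |S2| = 24, |S3| = 12.
|S1∩S2| = 0.
|S1∩S3|: x∈[9,11], y∈[10,12] → 2·2 = 4.
|S2∩S3| = 0.
|S1∩S2∩S3| = 0.
|S1 ∪ S2 ∪ S3| = 46 − 4 + 0 = 42.00.

42.00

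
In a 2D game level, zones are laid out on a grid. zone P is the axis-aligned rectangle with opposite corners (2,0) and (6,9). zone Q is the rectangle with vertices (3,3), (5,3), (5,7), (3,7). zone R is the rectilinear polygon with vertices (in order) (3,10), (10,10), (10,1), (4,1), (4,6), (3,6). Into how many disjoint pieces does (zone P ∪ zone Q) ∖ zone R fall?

1

(zone P ∪ zone Q) ∖ zone R is a single connected region.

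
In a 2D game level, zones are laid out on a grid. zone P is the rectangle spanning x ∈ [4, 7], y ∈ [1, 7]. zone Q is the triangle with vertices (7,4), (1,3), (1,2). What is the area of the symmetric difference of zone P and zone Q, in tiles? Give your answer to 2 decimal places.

|zone P| = 18, |zone Q| = 3, |zone P∩zone Q| = 0.75.
|zone P △ zone Q| = |zone P| + |zone Q| − 2·|zone P∩zone Q| = 18 + 3 − 1.5 = 19.50.

19.50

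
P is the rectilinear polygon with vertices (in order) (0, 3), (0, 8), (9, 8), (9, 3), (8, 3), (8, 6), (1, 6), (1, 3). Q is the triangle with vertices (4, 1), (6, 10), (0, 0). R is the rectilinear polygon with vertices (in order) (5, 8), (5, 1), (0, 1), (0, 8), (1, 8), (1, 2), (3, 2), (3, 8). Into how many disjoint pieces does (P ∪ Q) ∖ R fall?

(P ∪ Q) ∖ R splits into 4 disjoint pieces (area 4, area 11.7833, area 1.7, area 2.7).

4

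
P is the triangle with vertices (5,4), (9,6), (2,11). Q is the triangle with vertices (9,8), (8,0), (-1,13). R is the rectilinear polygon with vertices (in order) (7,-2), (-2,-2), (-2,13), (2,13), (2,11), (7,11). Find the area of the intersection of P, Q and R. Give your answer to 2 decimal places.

14.48

The intersection is the polygon with vertices (4.625,4.875), (2,11), (7,7.429), (7,5), (5.171,4.086).
By the shoelace formula its area is 14.48.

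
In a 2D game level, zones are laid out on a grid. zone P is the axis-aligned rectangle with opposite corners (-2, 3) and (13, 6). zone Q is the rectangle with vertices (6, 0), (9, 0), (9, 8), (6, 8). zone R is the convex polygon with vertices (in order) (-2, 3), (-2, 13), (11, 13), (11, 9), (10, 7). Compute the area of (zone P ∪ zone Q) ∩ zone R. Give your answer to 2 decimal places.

18.83

The region (zone P ∪ zone Q) ∩ zone R is the polygon with vertices (-2,6), (6,6), (6,8), (9,8), (9,6.667), (-2,3).
By the shoelace formula its area is 18.83.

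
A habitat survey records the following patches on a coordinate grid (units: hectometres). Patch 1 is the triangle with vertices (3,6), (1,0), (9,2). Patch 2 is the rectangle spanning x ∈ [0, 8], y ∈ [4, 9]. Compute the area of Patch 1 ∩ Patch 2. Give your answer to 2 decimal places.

3.67

The intersection is the polygon with vertices (3,6), (6,4), (2.333,4).
By the shoelace formula its area is 3.67.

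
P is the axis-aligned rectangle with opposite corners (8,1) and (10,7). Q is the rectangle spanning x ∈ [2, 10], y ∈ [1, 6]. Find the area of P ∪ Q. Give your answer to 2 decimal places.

42.00

By inclusion–exclusion:
Individual areas: |P| = 12, |Q| = 40.
|P∩Q|: x∈[8,10], y∈[1,6] → 2·5 = 10.
|P ∪ Q| = 52 − 10 = 42.00.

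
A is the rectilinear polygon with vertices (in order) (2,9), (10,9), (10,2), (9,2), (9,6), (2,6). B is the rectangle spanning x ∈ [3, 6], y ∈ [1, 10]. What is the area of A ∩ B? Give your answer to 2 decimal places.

The intersection is the polygon with vertices (6,9), (6,6), (3,6), (3,9).
By the shoelace formula its area is 9.00.

9.00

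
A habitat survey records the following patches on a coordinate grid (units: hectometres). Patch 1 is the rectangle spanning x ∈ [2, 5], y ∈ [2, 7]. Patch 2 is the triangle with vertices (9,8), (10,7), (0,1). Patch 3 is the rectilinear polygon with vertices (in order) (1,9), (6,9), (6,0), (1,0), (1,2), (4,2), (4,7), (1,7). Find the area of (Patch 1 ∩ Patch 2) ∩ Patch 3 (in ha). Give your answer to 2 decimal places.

0.80

The region (Patch 1 ∩ Patch 2) ∩ Patch 3 is the polygon with vertices (4,3.4), (4,4.111), (5,4.889), (5,4).
By the shoelace formula its area is 0.80.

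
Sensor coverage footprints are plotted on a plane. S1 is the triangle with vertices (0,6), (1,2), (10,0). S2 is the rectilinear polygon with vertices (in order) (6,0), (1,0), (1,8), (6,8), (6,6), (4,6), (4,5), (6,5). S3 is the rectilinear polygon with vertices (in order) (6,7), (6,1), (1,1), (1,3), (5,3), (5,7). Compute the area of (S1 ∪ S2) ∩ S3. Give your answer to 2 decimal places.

13.00

|S1 ∪ S2| = 42.7222.
|(S1 ∪ S2) ∩ S3| = 13.00.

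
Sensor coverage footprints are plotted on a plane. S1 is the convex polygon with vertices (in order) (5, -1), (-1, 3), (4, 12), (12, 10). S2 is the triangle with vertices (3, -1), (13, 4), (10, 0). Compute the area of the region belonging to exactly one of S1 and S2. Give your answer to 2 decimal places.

|S1| = 88, |S2| = 12.5, |S1∩S2| = 0.8162.
|S1 △ S2| = |S1| + |S2| − 2·|S1∩S2| = 88 + 12.5 − 1.6325 = 98.87.

98.87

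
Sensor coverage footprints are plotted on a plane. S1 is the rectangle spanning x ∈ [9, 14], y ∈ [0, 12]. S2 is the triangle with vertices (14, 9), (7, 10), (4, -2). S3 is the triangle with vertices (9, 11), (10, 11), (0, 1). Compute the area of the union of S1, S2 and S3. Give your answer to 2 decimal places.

90.90

By inclusion–exclusion:
Individual areas: |S1| = 60, |S2| = 43.5, |S3| = 5.
|S1∩S2| = 15.5357.
|S1∩S3| = 0.5.
|S2∩S3| = 1.5625.
|S1∩S2∩S3| = 0.
|S1 ∪ S2 ∪ S3| = 108.5 − 17.5982 + 0 = 90.90.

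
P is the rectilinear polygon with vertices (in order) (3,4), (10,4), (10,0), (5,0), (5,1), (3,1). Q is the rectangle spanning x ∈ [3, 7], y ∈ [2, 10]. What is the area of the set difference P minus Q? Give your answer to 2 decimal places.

18.00

|P| = 26, |P∩Q| = 8.
|P ∖ Q| = |P| − |P∩Q| = 26 − 8 = 18.00.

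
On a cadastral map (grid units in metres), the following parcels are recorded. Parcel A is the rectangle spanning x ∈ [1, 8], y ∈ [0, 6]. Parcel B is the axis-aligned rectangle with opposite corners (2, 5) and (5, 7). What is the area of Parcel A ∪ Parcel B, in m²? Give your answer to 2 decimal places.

By inclusion–exclusion:
Individual areas: |Parcel A| = 42, |Parcel B| = 6.
|Parcel A∩Parcel B|: x∈[2,5], y∈[5,6] → 3·1 = 3.
|Parcel A ∪ Parcel B| = 48 − 3 = 45.00.

45.00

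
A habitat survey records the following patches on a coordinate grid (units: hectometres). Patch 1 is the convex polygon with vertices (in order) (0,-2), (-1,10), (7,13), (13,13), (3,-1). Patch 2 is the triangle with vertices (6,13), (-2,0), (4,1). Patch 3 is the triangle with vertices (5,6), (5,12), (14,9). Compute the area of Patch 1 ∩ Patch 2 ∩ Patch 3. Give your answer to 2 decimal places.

1.87

The intersection is the polygon with vertices (5.319,11.894), (5.79,11.737), (5,7), (5,11.375).
By the shoelace formula its area is 1.87.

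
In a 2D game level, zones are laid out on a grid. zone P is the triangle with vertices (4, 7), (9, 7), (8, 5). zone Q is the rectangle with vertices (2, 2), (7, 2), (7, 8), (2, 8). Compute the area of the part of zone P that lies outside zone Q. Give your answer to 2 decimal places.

|zone P| = 5, |zone P∩zone Q| = 2.25.
|zone P ∖ zone Q| = |zone P| − |zone P∩zone Q| = 5 − 2.25 = 2.75.

2.75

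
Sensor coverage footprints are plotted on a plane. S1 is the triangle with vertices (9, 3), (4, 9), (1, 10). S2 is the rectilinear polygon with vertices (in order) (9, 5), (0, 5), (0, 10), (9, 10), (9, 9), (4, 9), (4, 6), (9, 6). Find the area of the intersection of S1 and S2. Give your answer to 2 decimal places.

3.21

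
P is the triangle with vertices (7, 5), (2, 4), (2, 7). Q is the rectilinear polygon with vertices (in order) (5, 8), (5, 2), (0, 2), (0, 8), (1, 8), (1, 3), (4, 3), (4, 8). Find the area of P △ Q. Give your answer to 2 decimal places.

19.50

|P| = 7.5, |Q| = 15, |P∩Q| = 1.5.
|P △ Q| = |P| + |Q| − 2·|P∩Q| = 7.5 + 15 − 3 = 19.50.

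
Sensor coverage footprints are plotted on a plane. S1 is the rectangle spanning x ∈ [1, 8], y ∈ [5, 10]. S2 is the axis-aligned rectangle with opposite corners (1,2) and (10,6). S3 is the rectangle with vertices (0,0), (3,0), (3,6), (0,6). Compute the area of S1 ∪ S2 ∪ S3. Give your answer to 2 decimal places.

74.00

By inclusion–exclusion:
Individual areas: |S1| = 35, |S2| = 36, |S3| = 18.
|S1∩S2|: x∈[1,8], y∈[5,6] → 7·1 = 7.
|S1∩S3|: x∈[1,3], y∈[5,6] → 2·1 = 2.
|S2∩S3|: x∈[1,3], y∈[2,6] → 2·4 = 8.
|S1∩S2∩S3| = 2.
|S1 ∪ S2 ∪ S3| = 89 − 17 + 2 = 74.00.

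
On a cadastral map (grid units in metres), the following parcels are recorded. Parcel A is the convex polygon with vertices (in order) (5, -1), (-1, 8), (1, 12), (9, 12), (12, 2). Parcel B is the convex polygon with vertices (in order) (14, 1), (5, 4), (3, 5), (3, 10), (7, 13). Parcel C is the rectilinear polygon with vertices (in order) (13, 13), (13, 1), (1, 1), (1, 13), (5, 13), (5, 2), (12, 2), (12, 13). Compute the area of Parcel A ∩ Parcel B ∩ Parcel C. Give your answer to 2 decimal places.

12.59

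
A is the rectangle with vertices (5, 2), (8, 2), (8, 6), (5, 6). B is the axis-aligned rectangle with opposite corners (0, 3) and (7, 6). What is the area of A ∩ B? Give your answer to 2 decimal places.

|A∩B|: x∈[5,7], y∈[3,6] → 2·3 = 6.

6.00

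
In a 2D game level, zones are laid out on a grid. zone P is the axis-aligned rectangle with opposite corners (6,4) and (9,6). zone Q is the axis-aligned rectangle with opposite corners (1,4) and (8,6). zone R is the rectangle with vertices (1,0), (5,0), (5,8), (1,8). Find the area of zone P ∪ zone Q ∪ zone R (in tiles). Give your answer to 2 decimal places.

By inclusion–exclusion:
Individual areas: |zone P| = 6, |zone Q| = 14, |zone R| = 32.
|zone P∩zone Q|: x∈[6,8], y∈[4,6] → 2·2 = 4.
|zone P∩zone R| = 0 (no overlap).
|zone Q∩zone R|: x∈[1,5], y∈[4,6] → 4·2 = 8.
|zone P∩zone Q∩zone R| = 0.
|zone P ∪ zone Q ∪ zone R| = 52 − 12 + 0 = 40.00.

40.00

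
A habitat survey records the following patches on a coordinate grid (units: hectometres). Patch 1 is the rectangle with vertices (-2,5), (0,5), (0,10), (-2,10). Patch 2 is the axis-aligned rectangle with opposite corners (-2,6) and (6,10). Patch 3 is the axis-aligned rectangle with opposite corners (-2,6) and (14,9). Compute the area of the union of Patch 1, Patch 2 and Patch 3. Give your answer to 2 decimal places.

By inclusion–exclusion:
Individual areas: |Patch 1| = 10, |Patch 2| = 32, |Patch 3| = 48.
|Patch 1∩Patch 2|: x∈[-2,0], y∈[6,10] → 2·4 = 8.
|Patch 1∩Patch 3|: x∈[-2,0], y∈[6,9] → 2·3 = 6.
|Patch 2∩Patch 3|: x∈[-2,6], y∈[6,9] → 8·3 = 24.
|Patch 1∩Patch 2∩Patch 3| = 6.
|Patch 1 ∪ Patch 2 ∪ Patch 3| = 90 − 38 + 6 = 58.00.

58.00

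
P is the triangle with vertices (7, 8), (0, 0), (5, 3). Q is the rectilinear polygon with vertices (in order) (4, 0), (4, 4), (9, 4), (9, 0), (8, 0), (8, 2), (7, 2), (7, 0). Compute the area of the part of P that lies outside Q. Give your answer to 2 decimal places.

8.00

|P| = 9.5, |P∩Q| = 1.5.
|P ∖ Q| = |P| − |P∩Q| = 9.5 − 1.5 = 8.00.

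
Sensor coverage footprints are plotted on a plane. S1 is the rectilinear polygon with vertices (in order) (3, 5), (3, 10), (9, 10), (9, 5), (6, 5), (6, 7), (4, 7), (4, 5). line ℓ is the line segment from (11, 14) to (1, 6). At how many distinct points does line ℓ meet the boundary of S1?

2

The segment meets the boundary at (3,7.6), (6,10).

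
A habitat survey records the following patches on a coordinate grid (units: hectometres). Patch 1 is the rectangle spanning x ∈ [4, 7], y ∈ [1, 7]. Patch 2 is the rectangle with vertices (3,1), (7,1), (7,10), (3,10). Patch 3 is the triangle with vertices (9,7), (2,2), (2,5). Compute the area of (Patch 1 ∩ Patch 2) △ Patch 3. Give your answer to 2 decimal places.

|Patch 1 ∩ Patch 2| = 18.
|(Patch 1 ∩ Patch 2) ∩ Patch 3| = 4.5.
|(Patch 1 ∩ Patch 2) △ Patch 3| = 18 + 10.5 − 9 = 19.50.

19.50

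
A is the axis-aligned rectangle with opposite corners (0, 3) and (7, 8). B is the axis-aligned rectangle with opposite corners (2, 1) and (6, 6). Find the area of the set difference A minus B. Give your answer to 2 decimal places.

|A∩B|: x∈[2,6], y∈[3,6] → 4·3 = 12.
|A| = 35.
|A ∖ B| = |A| − |A∩B| = 35 − 12 = 23.00.

23.00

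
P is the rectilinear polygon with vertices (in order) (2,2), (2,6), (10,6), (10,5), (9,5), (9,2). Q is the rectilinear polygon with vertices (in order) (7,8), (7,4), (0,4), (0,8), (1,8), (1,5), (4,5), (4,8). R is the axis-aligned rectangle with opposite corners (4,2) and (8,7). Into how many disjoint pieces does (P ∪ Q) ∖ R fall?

(P ∪ Q) ∖ R splits into 3 disjoint pieces (area 13, area 3, area 5).

3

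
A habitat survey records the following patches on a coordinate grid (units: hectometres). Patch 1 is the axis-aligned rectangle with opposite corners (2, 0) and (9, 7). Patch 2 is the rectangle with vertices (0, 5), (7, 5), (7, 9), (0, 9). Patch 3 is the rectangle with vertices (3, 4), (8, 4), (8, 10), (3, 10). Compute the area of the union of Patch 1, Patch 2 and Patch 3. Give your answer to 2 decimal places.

By inclusion–exclusion:
Individual areas: |Patch 1| = 49, |Patch 2| = 28, |Patch 3| = 30.
|Patch 1∩Patch 2|: x∈[2,7], y∈[5,7] → 5·2 = 10.
|Patch 1∩Patch 3|: x∈[3,8], y∈[4,7] → 5·3 = 15.
|Patch 2∩Patch 3|: x∈[3,7], y∈[5,9] → 4·4 = 16.
|Patch 1∩Patch 2∩Patch 3| = 8.
|Patch 1 ∪ Patch 2 ∪ Patch 3| = 107 − 41 + 8 = 74.00.

74.00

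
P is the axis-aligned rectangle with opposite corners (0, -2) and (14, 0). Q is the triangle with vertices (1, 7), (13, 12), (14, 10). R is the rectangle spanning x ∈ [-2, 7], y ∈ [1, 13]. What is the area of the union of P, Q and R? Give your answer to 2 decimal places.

147.15

By inclusion–exclusion:
Individual areas: |P| = 28, |Q| = 14.5, |R| = 108.
|P∩Q| = 0.
|P∩R| = 0 (no overlap).
|Q∩R| = 3.3462.
|P∩Q∩R| = 0.
|P ∪ Q ∪ R| = 150.5 − 3.3462 + 0 = 147.15.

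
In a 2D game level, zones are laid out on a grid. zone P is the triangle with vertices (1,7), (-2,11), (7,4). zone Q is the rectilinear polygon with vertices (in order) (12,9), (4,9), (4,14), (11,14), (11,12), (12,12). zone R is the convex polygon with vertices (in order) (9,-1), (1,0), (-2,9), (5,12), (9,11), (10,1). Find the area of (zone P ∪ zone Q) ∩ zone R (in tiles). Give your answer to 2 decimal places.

19.96

|zone P ∪ zone Q| = 45.5.
|(zone P ∪ zone Q) ∩ zone R| = 19.96.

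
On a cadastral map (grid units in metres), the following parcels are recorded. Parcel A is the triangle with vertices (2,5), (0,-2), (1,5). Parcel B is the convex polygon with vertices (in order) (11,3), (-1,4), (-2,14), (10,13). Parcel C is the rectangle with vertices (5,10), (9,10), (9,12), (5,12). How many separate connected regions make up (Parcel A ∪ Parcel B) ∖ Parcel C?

1

(Parcel A ∪ Parcel B) ∖ Parcel C is a single connected region.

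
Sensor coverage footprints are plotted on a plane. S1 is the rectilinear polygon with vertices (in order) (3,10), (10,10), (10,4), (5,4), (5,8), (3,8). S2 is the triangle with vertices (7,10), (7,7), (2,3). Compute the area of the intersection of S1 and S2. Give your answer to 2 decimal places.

4.80

The intersection is the polygon with vertices (5,7.2), (7,10), (7,7), (5,5.4).
By the shoelace formula its area is 4.80.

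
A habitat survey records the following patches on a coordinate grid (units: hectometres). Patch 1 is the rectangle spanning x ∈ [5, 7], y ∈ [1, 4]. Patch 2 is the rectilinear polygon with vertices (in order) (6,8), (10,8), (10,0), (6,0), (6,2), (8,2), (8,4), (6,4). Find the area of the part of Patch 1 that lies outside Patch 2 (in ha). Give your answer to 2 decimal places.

5.00

|Patch 1| = 6, |Patch 1∩Patch 2| = 1.
|Patch 1 ∖ Patch 2| = |Patch 1| − |Patch 1∩Patch 2| = 6 − 1 = 5.00.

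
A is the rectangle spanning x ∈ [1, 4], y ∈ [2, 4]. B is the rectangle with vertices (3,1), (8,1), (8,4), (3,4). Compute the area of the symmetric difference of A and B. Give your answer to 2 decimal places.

|A∩B|: x∈[3,4], y∈[2,4] → 1·2 = 2.
|A △ B| = |A| + |B| − 2·|A∩B| = 6 + 15 − 4 = 17.00.

17.00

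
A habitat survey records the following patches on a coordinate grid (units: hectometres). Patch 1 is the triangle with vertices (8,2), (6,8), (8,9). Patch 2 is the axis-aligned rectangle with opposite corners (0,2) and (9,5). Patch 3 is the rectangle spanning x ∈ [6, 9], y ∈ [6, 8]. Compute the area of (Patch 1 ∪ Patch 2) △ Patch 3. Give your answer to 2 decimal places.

|Patch 1 ∪ Patch 2| = 32.5.
|(Patch 1 ∪ Patch 2) ∩ Patch 3| = 3.3333.
|(Patch 1 ∪ Patch 2) △ Patch 3| = 32.5 + 6 − 6.6667 = 31.83.

31.83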